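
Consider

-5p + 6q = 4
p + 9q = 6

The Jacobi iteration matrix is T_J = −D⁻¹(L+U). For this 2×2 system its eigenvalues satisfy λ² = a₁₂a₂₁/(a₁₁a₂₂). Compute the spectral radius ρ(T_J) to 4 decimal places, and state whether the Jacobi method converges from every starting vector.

a₁₂a₂₁/(a₁₁a₂₂) = (6)·(1) / ((-5)·(9)) = -0.133333
ρ = √|-0.133333| = √0.133333 = 0.3651
ρ < 1, so Jacobi converges

0.3651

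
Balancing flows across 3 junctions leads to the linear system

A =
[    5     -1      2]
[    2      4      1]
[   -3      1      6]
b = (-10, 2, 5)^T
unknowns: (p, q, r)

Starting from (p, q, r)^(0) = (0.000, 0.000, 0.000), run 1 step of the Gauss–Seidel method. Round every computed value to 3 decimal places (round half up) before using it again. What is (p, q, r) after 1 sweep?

(-2.000, 1.500, -0.417)

Iteration 1:
  p = (-10 - (-1)·0.000 - (2)·0.000) / (5) = -2.000
  q = (2 - (2)·-2.000 - (1)·0.000) / (4) = 1.500
  r = (5 - (-3)·-2.000 - (1)·1.500) / (6) = -0.417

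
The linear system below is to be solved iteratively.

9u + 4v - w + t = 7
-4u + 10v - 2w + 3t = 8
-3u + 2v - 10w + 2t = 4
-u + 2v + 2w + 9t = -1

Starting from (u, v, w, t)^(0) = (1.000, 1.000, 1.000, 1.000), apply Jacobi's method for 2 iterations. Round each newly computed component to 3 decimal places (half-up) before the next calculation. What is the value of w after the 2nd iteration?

Iteration 1:
  u = (7 - (4)·1.000 - (-1)·1.000 - (1)·1.000) / (9) = 0.333
  v = (8 - (-4)·1.000 - (-2)·1.000 - (3)·1.000) / (10) = 1.100
  w = (4 - (-3)·1.000 - (2)·1.000 - (2)·1.000) / (-10) = -0.300
  t = (-1 - (-1)·1.000 - (2)·1.000 - (2)·1.000) / (9) = -0.444
Iteration 2:
  u = (7 - (4)·1.100 - (-1)·-0.300 - (1)·-0.444) / (9) = 0.305
  v = (8 - (-4)·0.333 - (-2)·-0.300 - (3)·-0.444) / (10) = 1.006
  w = (4 - (-3)·0.333 - (2)·1.100 - (2)·-0.444) / (-10) = -0.369
  t = (-1 - (-1)·0.333 - (2)·1.100 - (2)·-0.300) / (9) = -0.252

-0.369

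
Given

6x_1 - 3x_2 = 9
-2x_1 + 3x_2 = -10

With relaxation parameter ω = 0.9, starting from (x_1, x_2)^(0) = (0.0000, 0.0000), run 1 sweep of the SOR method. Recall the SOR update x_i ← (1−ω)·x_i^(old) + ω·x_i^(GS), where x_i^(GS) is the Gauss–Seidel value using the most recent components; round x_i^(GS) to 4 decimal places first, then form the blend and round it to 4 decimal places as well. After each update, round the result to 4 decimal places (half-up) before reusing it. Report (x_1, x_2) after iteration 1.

(1.3500, -2.1900)

Iteration 1:
  x_1: GS value = (9 - (-3)·0.0000) / (6) = 1.5000;  x_1 ← (1−ω)·0.0000 + ω·1.5000 = 1.3500
  x_2: GS value = (-10 - (-2)·1.3500) / (3) = -2.4333;  x_2 ← (1−ω)·0.0000 + ω·-2.4333 = -2.1900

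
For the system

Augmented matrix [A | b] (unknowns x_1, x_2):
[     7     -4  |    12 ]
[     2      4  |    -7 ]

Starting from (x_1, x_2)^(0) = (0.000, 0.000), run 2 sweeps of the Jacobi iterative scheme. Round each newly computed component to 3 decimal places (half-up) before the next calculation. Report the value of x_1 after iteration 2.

Iteration 1:
  x_1 = (12 - (-4)·0.000) / (7) = 1.714
  x_2 = (-7 - (2)·0.000) / (4) = -1.750
Iteration 2:
  x_1 = (12 - (-4)·-1.750) / (7) = 0.714
  x_2 = (-7 - (2)·1.714) / (4) = -2.607

0.714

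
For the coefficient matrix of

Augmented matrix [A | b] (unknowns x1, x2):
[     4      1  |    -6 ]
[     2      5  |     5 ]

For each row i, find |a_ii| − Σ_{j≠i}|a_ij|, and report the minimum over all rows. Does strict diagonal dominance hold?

row 1: |4| − (1) = 3
row 2: |5| − (2) = 3
minimum over rows = 3 → strictly diagonally dominant (convergence guaranteed)

3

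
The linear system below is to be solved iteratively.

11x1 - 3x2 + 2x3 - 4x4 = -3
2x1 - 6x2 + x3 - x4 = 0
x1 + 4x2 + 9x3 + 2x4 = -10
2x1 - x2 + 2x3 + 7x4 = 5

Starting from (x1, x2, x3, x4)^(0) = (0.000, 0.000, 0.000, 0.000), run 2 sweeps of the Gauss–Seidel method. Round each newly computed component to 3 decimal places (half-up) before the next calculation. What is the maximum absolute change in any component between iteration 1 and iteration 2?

Iteration 1:
  x1 = (-3 - (-3)·0.000 - (2)·0.000 - (-4)·0.000) / (11) = -0.273
  x2 = (0 - (2)·-0.273 - (1)·0.000 - (-1)·0.000) / (-6) = -0.091
  x3 = (-10 - (1)·-0.273 - (4)·-0.091 - (2)·0.000) / (9) = -1.040
  x4 = (5 - (2)·-0.273 - (-1)·-0.091 - (2)·-1.040) / (7) = 1.076
Iteration 2:
  x1 = (-3 - (-3)·-0.091 - (2)·-1.040 - (-4)·1.076) / (11) = 0.283
  x2 = (0 - (2)·0.283 - (1)·-1.040 - (-1)·1.076) / (-6) = -0.258
  x3 = (-10 - (1)·0.283 - (4)·-0.258 - (2)·1.076) / (9) = -1.267
  x4 = (5 - (2)·0.283 - (-1)·-0.258 - (2)·-1.267) / (7) = 0.959
Change: (0.556, -0.167, -0.227, -0.117) → max |·| = 0.556

0.556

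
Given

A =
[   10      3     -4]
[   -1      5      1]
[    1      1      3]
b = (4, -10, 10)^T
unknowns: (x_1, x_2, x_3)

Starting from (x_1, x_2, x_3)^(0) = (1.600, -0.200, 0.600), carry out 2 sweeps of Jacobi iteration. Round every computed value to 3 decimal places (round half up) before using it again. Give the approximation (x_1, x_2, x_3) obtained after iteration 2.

(2.087, -2.433, 3.700)

Iteration 1:
  x_1 = (4 - (3)·-0.200 - (-4)·0.600) / (10) = 0.700
  x_2 = (-10 - (-1)·1.600 - (1)·0.600) / (5) = -1.800
  x_3 = (10 - (1)·1.600 - (1)·-0.200) / (3) = 2.867
Iteration 2:
  x_1 = (4 - (3)·-1.800 - (-4)·2.867) / (10) = 2.087
  x_2 = (-10 - (-1)·0.700 - (1)·2.867) / (5) = -2.433
  x_3 = (10 - (1)·0.700 - (1)·-1.800) / (3) = 3.700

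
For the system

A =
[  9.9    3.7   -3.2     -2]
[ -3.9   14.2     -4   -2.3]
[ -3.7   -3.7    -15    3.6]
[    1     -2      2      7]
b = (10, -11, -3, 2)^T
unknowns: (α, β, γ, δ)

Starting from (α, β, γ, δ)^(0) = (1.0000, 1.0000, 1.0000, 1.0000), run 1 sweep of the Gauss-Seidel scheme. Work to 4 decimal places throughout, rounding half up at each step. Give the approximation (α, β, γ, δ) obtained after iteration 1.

(1.1616, -0.0120, 0.1564, 0.0717)

Iteration 1:
  α = (10 - (3.7)·1.0000 - (-3.2)·1.0000 - (-2)·1.0000) / (9.9) = 1.1616
  β = (-11 - (-3.9)·1.1616 - (-4)·1.0000 - (-2.3)·1.0000) / (14.2) = -0.0120
  γ = (-3 - (-3.7)·1.1616 - (-3.7)·-0.0120 - (3.6)·1.0000) / (-15) = 0.1564
  δ = (2 - (1)·1.1616 - (-2)·-0.0120 - (2)·0.1564) / (7) = 0.0717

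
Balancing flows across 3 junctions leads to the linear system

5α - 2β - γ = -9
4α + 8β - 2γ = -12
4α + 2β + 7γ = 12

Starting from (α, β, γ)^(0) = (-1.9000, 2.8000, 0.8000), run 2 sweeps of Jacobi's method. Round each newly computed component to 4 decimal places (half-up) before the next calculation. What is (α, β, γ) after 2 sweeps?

Iteration 1:
  α = (-9 - (-2)·2.8000 - (-1)·0.8000) / (5) = -0.5200
  β = (-12 - (4)·-1.9000 - (-2)·0.8000) / (8) = -0.3500
  γ = (12 - (4)·-1.9000 - (2)·2.8000) / (7) = 2.0000
Iteration 2:
  α = (-9 - (-2)·-0.3500 - (-1)·2.0000) / (5) = -1.5400
  β = (-12 - (4)·-0.5200 - (-2)·2.0000) / (8) = -0.7400
  γ = (12 - (4)·-0.5200 - (2)·-0.3500) / (7) = 2.1114

(-1.5400, -0.7400, 2.1114)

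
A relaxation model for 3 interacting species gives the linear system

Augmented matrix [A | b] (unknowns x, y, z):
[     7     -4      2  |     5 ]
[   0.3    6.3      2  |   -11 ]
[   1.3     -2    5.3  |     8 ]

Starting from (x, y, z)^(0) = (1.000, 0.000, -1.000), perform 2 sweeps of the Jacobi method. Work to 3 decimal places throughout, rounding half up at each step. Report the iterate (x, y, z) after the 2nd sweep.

(-0.490, -2.195, 0.707)

Iteration 1:
  x = (5 - (-4)·0.000 - (2)·-1.000) / (7) = 1.000
  y = (-11 - (0.3)·1.000 - (2)·-1.000) / (6.3) = -1.476
  z = (8 - (1.3)·1.000 - (-2)·0.000) / (5.3) = 1.264
Iteration 2:
  x = (5 - (-4)·-1.476 - (2)·1.264) / (7) = -0.490
  y = (-11 - (0.3)·1.000 - (2)·1.264) / (6.3) = -2.195
  z = (8 - (1.3)·1.000 - (-2)·-1.476) / (5.3) = 0.707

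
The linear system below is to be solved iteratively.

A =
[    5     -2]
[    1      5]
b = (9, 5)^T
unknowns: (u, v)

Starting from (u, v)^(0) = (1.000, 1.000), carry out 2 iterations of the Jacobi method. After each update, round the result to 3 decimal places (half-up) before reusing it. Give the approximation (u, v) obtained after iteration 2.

Iteration 1:
  u = (9 - (-2)·1.000) / (5) = 2.200
  v = (5 - (1)·1.000) / (5) = 0.800
Iteration 2:
  u = (9 - (-2)·0.800) / (5) = 2.120
  v = (5 - (1)·2.200) / (5) = 0.560

(2.120, 0.560)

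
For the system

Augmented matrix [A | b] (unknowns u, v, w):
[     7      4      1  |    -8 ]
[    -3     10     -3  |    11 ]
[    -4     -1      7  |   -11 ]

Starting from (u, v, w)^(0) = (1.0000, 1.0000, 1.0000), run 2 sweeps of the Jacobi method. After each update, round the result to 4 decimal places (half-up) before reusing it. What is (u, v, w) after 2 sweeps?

(-1.9918, 0.2857, -2.3898)

Iteration 1:
  u = (-8 - (4)·1.0000 - (1)·1.0000) / (7) = -1.8571
  v = (11 - (-3)·1.0000 - (-3)·1.0000) / (10) = 1.7000
  w = (-11 - (-4)·1.0000 - (-1)·1.0000) / (7) = -0.8571
Iteration 2:
  u = (-8 - (4)·1.7000 - (1)·-0.8571) / (7) = -1.9918
  v = (11 - (-3)·-1.8571 - (-3)·-0.8571) / (10) = 0.2857
  w = (-11 - (-4)·-1.8571 - (-1)·1.7000) / (7) = -2.3898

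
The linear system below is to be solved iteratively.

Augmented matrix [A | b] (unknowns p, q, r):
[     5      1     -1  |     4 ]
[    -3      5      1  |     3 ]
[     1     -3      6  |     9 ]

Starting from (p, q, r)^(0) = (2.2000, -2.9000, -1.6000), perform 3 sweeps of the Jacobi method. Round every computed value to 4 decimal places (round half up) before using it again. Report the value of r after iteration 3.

2.1015

Iteration 1:
  p = (4 - (1)·-2.9000 - (-1)·-1.6000) / (5) = 1.0600
  q = (3 - (-3)·2.2000 - (1)·-1.6000) / (5) = 2.2400
  r = (9 - (1)·2.2000 - (-3)·-2.9000) / (6) = -0.3167
Iteration 2:
  p = (4 - (1)·2.2400 - (-1)·-0.3167) / (5) = 0.2887
  q = (3 - (-3)·1.0600 - (1)·-0.3167) / (5) = 1.2993
  r = (9 - (1)·1.0600 - (-3)·2.2400) / (6) = 2.4433
Iteration 3:
  p = (4 - (1)·1.2993 - (-1)·2.4433) / (5) = 1.0288
  q = (3 - (-3)·0.2887 - (1)·2.4433) / (5) = 0.2846
  r = (9 - (1)·0.2887 - (-3)·1.2993) / (6) = 2.1015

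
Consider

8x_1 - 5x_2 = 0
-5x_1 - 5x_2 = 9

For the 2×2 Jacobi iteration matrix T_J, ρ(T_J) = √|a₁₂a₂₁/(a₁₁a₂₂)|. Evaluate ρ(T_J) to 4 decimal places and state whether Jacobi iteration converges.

0.7906

a₁₂a₂₁/(a₁₁a₂₂) = (-5)·(-5) / ((8)·(-5)) = -0.625000
ρ = √|-0.625000| = √0.625000 = 0.7906
ρ < 1, so Jacobi converges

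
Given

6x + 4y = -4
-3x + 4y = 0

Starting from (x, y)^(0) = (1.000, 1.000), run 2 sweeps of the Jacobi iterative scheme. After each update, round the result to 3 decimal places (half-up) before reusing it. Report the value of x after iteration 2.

-1.167

Iteration 1:
  x = (-4 - (4)·1.000) / (6) = -1.333
  y = (0 - (-3)·1.000) / (4) = 0.750
Iteration 2:
  x = (-4 - (4)·0.750) / (6) = -1.167
  y = (0 - (-3)·-1.333) / (4) = -1.000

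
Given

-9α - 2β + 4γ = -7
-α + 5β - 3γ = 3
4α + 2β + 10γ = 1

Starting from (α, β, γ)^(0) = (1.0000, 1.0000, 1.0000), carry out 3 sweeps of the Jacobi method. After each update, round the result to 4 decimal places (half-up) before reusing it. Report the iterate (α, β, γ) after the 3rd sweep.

(0.4089, 0.3009, -0.0978)

Iteration 1:
  α = (-7 - (-2)·1.0000 - (4)·1.0000) / (-9) = 1.0000
  β = (3 - (-1)·1.0000 - (-3)·1.0000) / (5) = 1.4000
  γ = (1 - (4)·1.0000 - (2)·1.0000) / (10) = -0.5000
Iteration 2:
  α = (-7 - (-2)·1.4000 - (4)·-0.5000) / (-9) = 0.2444
  β = (3 - (-1)·1.0000 - (-3)·-0.5000) / (5) = 0.5000
  γ = (1 - (4)·1.0000 - (2)·1.4000) / (10) = -0.5800
Iteration 3:
  α = (-7 - (-2)·0.5000 - (4)·-0.5800) / (-9) = 0.4089
  β = (3 - (-1)·0.2444 - (-3)·-0.5800) / (5) = 0.3009
  γ = (1 - (4)·0.2444 - (2)·0.5000) / (10) = -0.0978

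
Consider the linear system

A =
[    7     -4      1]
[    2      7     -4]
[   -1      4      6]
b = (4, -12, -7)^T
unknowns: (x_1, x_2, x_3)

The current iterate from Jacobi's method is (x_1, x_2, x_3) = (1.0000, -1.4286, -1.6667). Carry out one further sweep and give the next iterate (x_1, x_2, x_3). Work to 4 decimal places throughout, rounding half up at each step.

One sweep:
  x_1 = (4 - (-4)·-1.4286 - (1)·-1.6667) / (7) = -0.0068
  x_2 = (-12 - (2)·1.0000 - (-4)·-1.6667) / (7) = -2.9524
  x_3 = (-7 - (-1)·1.0000 - (4)·-1.4286) / (6) = -0.0476

(-0.0068, -2.9524, -0.0476)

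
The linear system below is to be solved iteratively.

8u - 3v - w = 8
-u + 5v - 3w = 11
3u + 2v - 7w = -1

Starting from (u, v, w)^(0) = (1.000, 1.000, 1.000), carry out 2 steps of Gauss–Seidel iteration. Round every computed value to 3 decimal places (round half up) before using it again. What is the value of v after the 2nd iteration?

3.677

Iteration 1:
  u = (8 - (-3)·1.000 - (-1)·1.000) / (8) = 1.500
  v = (11 - (-1)·1.500 - (-3)·1.000) / (5) = 3.100
  w = (-1 - (3)·1.500 - (2)·3.100) / (-7) = 1.671
Iteration 2:
  u = (8 - (-3)·3.100 - (-1)·1.671) / (8) = 2.371
  v = (11 - (-1)·2.371 - (-3)·1.671) / (5) = 3.677
  w = (-1 - (3)·2.371 - (2)·3.677) / (-7) = 2.210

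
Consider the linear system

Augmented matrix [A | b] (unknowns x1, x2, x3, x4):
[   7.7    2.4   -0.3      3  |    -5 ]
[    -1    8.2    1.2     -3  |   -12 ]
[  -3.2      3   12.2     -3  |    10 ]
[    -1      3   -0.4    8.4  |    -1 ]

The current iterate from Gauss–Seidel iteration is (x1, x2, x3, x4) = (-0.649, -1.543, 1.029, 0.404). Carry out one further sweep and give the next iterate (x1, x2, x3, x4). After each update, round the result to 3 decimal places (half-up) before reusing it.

One sweep:
  x1 = (-5 - (2.4)·-1.543 - (-0.3)·1.029 - (3)·0.404) / (7.7) = -0.286
  x2 = (-12 - (-1)·-0.286 - (1.2)·1.029 - (-3)·0.404) / (8.2) = -1.501
  x3 = (10 - (-3.2)·-0.286 - (3)·-1.501 - (-3)·0.404) / (12.2) = 1.213
  x4 = (-1 - (-1)·-0.286 - (3)·-1.501 - (-0.4)·1.213) / (8.4) = 0.441

(-0.286, -1.501, 1.213, 0.441)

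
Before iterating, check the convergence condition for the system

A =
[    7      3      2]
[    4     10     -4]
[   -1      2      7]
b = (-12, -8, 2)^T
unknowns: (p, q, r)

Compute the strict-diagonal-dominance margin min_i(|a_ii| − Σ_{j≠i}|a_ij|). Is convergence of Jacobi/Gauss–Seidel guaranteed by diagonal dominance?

row 1: |7| − (3+2) = 2
row 2: |10| − (4+4) = 2
row 3: |7| − (1+2) = 4
minimum over rows = 2 → strictly diagonally dominant (convergence guaranteed)

2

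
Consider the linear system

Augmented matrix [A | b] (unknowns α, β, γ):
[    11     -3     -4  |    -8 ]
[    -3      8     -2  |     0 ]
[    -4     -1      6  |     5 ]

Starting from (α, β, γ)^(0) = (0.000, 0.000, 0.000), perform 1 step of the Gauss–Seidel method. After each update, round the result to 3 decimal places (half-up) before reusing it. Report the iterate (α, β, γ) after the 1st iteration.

(-0.727, -0.273, 0.303)

Iteration 1:
  α = (-8 - (-3)·0.000 - (-4)·0.000) / (11) = -0.727
  β = (0 - (-3)·-0.727 - (-2)·0.000) / (8) = -0.273
  γ = (5 - (-4)·-0.727 - (-1)·-0.273) / (6) = 0.303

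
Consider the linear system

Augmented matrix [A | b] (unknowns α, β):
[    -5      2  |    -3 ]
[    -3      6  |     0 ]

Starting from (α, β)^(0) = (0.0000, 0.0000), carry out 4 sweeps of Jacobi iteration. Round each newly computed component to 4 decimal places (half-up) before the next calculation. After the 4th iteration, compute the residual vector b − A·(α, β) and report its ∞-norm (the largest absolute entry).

0.1200

Iteration 1:
  α = (-3 - (2)·0.0000) / (-5) = 0.6000
  β = (0 - (-3)·0.0000) / (6) = 0.0000
Iteration 2:
  α = (-3 - (2)·0.0000) / (-5) = 0.6000
  β = (0 - (-3)·0.6000) / (6) = 0.3000
Iteration 3:
  α = (-3 - (2)·0.3000) / (-5) = 0.7200
  β = (0 - (-3)·0.6000) / (6) = 0.3000
Iteration 4:
  α = (-3 - (2)·0.3000) / (-5) = 0.7200
  β = (0 - (-3)·0.7200) / (6) = 0.3600
Residual b − A·x = (-0.1200, 0.0000); ∞-norm = 0.1200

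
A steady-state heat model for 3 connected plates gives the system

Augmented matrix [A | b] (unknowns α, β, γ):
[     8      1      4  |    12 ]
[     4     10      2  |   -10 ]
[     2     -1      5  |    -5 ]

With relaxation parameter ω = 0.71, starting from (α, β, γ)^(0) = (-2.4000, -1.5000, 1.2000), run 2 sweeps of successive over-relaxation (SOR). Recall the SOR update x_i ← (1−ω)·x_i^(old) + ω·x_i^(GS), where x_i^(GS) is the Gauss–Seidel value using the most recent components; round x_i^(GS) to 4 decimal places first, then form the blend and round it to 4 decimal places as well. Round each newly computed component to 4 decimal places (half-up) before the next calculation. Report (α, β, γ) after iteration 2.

(1.4093, -1.4165, -1.4777)

Iteration 1:
  α: GS value = (12 - (1)·-1.5000 - (4)·1.2000) / (8) = 1.0875;  α ← (1−ω)·-2.4000 + ω·1.0875 = 0.0761
  β: GS value = (-10 - (4)·0.0761 - (2)·1.2000) / (10) = -1.2704;  β ← (1−ω)·-1.5000 + ω·-1.2704 = -1.3370
  γ: GS value = (-5 - (2)·0.0761 - (-1)·-1.3370) / (5) = -1.2978;  γ ← (1−ω)·1.2000 + ω·-1.2978 = -0.5734
Iteration 2:
  α: GS value = (12 - (1)·-1.3370 - (4)·-0.5734) / (8) = 1.9538;  α ← (1−ω)·0.0761 + ω·1.9538 = 1.4093
  β: GS value = (-10 - (4)·1.4093 - (2)·-0.5734) / (10) = -1.4490;  β ← (1−ω)·-1.3370 + ω·-1.4490 = -1.4165
  γ: GS value = (-5 - (2)·1.4093 - (-1)·-1.4165) / (5) = -1.8470;  γ ← (1−ω)·-0.5734 + ω·-1.8470 = -1.4777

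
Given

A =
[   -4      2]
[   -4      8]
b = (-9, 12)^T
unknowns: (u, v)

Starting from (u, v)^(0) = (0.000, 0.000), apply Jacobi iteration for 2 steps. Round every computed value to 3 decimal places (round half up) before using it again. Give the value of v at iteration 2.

2.625

Iteration 1:
  u = (-9 - (2)·0.000) / (-4) = 2.250
  v = (12 - (-4)·0.000) / (8) = 1.500
Iteration 2:
  u = (-9 - (2)·1.500) / (-4) = 3.000
  v = (12 - (-4)·2.250) / (8) = 2.625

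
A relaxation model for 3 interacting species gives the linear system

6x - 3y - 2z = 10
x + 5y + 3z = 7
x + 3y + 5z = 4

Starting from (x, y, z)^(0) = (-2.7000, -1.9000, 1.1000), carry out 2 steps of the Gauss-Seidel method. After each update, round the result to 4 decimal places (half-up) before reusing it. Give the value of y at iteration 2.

0.8347

Iteration 1:
  x = (10 - (-3)·-1.9000 - (-2)·1.1000) / (6) = 1.0833
  y = (7 - (1)·1.0833 - (3)·1.1000) / (5) = 0.5233
  z = (4 - (1)·1.0833 - (3)·0.5233) / (5) = 0.2694
Iteration 2:
  x = (10 - (-3)·0.5233 - (-2)·0.2694) / (6) = 2.0181
  y = (7 - (1)·2.0181 - (3)·0.2694) / (5) = 0.8347
  z = (4 - (1)·2.0181 - (3)·0.8347) / (5) = -0.1044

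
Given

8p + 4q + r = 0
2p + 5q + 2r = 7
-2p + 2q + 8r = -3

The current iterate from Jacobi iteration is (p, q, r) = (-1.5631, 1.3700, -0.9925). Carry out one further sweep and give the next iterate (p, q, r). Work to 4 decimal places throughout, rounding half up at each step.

(-0.5609, 2.4222, -1.1083)

One sweep:
  p = (0 - (4)·1.3700 - (1)·-0.9925) / (8) = -0.5609
  q = (7 - (2)·-1.5631 - (2)·-0.9925) / (5) = 2.4222
  r = (-3 - (-2)·-1.5631 - (2)·1.3700) / (8) = -1.1083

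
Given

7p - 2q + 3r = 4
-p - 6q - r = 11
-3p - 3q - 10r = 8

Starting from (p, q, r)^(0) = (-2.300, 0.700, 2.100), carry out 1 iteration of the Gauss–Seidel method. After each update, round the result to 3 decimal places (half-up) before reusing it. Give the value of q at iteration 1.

Iteration 1:
  p = (4 - (-2)·0.700 - (3)·2.100) / (7) = -0.129
  q = (11 - (-1)·-0.129 - (-1)·2.100) / (-6) = -2.162
  r = (8 - (-3)·-0.129 - (-3)·-2.162) / (-10) = -0.113

-2.162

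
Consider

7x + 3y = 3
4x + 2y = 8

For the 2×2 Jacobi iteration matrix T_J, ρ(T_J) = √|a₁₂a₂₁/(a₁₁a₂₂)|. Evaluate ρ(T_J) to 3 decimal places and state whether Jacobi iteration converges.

a₁₂a₂₁/(a₁₁a₂₂) = (3)·(4) / ((7)·(2)) = 0.857143
ρ = √|0.857143| = √0.857143 = 0.926
ρ < 1, so Jacobi converges

0.926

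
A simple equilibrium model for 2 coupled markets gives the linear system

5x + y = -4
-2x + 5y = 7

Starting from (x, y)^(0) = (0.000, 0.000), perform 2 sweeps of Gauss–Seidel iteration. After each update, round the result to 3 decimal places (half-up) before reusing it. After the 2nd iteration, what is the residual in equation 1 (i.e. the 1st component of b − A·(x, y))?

0.086

Iteration 1:
  x = (-4 - (1)·0.000) / (5) = -0.800
  y = (7 - (-2)·-0.800) / (5) = 1.080
Iteration 2:
  x = (-4 - (1)·1.080) / (5) = -1.016
  y = (7 - (-2)·-1.016) / (5) = 0.994
Residual b − A·x = (0.086, -0.002)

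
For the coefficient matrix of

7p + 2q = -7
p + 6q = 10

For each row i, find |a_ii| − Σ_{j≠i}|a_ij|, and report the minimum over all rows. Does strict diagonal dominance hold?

5

row 1: |7| − (2) = 5
row 2: |6| − (1) = 5
minimum over rows = 5 → strictly diagonally dominant (convergence guaranteed)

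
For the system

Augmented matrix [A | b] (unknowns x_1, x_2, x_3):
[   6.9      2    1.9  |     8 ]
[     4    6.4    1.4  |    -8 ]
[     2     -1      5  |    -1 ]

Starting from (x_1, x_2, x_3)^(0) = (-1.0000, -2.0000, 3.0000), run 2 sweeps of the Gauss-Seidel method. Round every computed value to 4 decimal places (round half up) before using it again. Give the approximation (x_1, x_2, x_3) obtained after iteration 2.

Iteration 1:
  x_1 = (8 - (2)·-2.0000 - (1.9)·3.0000) / (6.9) = 0.9130
  x_2 = (-8 - (4)·0.9130 - (1.4)·3.0000) / (6.4) = -2.4769
  x_3 = (-1 - (2)·0.9130 - (-1)·-2.4769) / (5) = -1.0606
Iteration 2:
  x_1 = (8 - (2)·-2.4769 - (1.9)·-1.0606) / (6.9) = 2.1694
  x_2 = (-8 - (4)·2.1694 - (1.4)·-1.0606) / (6.4) = -2.3739
  x_3 = (-1 - (2)·2.1694 - (-1)·-2.3739) / (5) = -1.5425

(2.1694, -2.3739, -1.5425)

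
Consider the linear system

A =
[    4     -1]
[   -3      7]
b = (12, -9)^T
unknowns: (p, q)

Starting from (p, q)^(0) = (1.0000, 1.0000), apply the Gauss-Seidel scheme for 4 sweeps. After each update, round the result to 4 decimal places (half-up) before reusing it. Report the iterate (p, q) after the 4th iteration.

Iteration 1:
  p = (12 - (-1)·1.0000) / (4) = 3.2500
  q = (-9 - (-3)·3.2500) / (7) = 0.1071
Iteration 2:
  p = (12 - (-1)·0.1071) / (4) = 3.0268
  q = (-9 - (-3)·3.0268) / (7) = 0.0115
Iteration 3:
  p = (12 - (-1)·0.0115) / (4) = 3.0029
  q = (-9 - (-3)·3.0029) / (7) = 0.0012
Iteration 4:
  p = (12 - (-1)·0.0012) / (4) = 3.0003
  q = (-9 - (-3)·3.0003) / (7) = 0.0001

(3.0003, 0.0001)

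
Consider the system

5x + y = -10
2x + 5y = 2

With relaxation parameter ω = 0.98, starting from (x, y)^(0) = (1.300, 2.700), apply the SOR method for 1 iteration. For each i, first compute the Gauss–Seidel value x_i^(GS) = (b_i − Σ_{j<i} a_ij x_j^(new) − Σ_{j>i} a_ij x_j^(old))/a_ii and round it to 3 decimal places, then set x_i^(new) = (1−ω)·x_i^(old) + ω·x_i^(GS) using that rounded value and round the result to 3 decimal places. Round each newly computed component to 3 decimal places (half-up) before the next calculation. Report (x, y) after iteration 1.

Iteration 1:
  x: GS value = (-10 - (1)·2.700) / (5) = -2.540;  x ← (1−ω)·1.300 + ω·-2.540 = -2.463
  y: GS value = (2 - (2)·-2.463) / (5) = 1.385;  y ← (1−ω)·2.700 + ω·1.385 = 1.411

(-2.463, 1.411)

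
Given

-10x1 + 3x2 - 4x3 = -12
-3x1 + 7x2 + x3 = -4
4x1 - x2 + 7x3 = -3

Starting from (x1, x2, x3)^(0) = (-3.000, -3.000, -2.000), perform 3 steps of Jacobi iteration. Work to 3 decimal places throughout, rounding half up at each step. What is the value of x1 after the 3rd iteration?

Iteration 1:
  x1 = (-12 - (3)·-3.000 - (-4)·-2.000) / (-10) = 1.100
  x2 = (-4 - (-3)·-3.000 - (1)·-2.000) / (7) = -1.571
  x3 = (-3 - (4)·-3.000 - (-1)·-3.000) / (7) = 0.857
Iteration 2:
  x1 = (-12 - (3)·-1.571 - (-4)·0.857) / (-10) = 0.386
  x2 = (-4 - (-3)·1.100 - (1)·0.857) / (7) = -0.222
  x3 = (-3 - (4)·1.100 - (-1)·-1.571) / (7) = -1.282
Iteration 3:
  x1 = (-12 - (3)·-0.222 - (-4)·-1.282) / (-10) = 1.646
  x2 = (-4 - (-3)·0.386 - (1)·-1.282) / (7) = -0.223
  x3 = (-3 - (4)·0.386 - (-1)·-0.222) / (7) = -0.681

1.646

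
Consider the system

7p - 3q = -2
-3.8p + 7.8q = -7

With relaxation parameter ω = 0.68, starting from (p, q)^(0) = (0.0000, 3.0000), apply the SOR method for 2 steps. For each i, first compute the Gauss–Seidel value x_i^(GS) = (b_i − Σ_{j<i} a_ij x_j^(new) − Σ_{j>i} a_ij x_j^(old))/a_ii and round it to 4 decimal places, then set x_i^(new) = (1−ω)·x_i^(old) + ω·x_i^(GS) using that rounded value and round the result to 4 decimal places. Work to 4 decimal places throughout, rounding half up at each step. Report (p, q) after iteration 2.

(0.1909, -0.3630)

Iteration 1:
  p: GS value = (-2 - (-3)·3.0000) / (7) = 1.0000;  p ← (1−ω)·0.0000 + ω·1.0000 = 0.6800
  q: GS value = (-7 - (-3.8)·0.6800) / (7.8) = -0.5662;  q ← (1−ω)·3.0000 + ω·-0.5662 = 0.5750
Iteration 2:
  p: GS value = (-2 - (-3)·0.5750) / (7) = -0.0393;  p ← (1−ω)·0.6800 + ω·-0.0393 = 0.1909
  q: GS value = (-7 - (-3.8)·0.1909) / (7.8) = -0.8044;  q ← (1−ω)·0.5750 + ω·-0.8044 = -0.3630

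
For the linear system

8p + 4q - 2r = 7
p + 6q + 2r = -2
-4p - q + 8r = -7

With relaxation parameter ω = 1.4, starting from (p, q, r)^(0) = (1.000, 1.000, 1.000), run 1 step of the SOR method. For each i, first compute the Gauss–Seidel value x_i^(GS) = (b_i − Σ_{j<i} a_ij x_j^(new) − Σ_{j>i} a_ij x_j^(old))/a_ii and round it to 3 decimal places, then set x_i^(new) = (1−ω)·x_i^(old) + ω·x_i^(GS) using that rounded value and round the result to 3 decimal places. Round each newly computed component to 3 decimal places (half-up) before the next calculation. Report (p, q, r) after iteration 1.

Iteration 1:
  p: GS value = (7 - (4)·1.000 - (-2)·1.000) / (8) = 0.625;  p ← (1−ω)·1.000 + ω·0.625 = 0.475
  q: GS value = (-2 - (1)·0.475 - (2)·1.000) / (6) = -0.746;  q ← (1−ω)·1.000 + ω·-0.746 = -1.444
  r: GS value = (-7 - (-4)·0.475 - (-1)·-1.444) / (8) = -0.818;  r ← (1−ω)·1.000 + ω·-0.818 = -1.545

(0.475, -1.444, -1.545)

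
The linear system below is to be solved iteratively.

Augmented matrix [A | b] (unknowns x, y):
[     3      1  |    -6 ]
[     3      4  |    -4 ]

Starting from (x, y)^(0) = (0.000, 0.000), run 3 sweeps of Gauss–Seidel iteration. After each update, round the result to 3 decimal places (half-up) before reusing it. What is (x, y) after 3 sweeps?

Iteration 1:
  x = (-6 - (1)·0.000) / (3) = -2.000
  y = (-4 - (3)·-2.000) / (4) = 0.500
Iteration 2:
  x = (-6 - (1)·0.500) / (3) = -2.167
  y = (-4 - (3)·-2.167) / (4) = 0.625
Iteration 3:
  x = (-6 - (1)·0.625) / (3) = -2.208
  y = (-4 - (3)·-2.208) / (4) = 0.656

(-2.208, 0.656)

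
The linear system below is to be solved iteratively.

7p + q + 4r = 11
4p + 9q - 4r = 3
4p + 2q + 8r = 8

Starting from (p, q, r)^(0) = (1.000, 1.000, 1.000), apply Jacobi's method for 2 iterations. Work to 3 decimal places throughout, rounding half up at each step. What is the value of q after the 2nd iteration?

Iteration 1:
  p = (11 - (1)·1.000 - (4)·1.000) / (7) = 0.857
  q = (3 - (4)·1.000 - (-4)·1.000) / (9) = 0.333
  r = (8 - (4)·1.000 - (2)·1.000) / (8) = 0.250
Iteration 2:
  p = (11 - (1)·0.333 - (4)·0.250) / (7) = 1.381
  q = (3 - (4)·0.857 - (-4)·0.250) / (9) = 0.064
  r = (8 - (4)·0.857 - (2)·0.333) / (8) = 0.488

0.064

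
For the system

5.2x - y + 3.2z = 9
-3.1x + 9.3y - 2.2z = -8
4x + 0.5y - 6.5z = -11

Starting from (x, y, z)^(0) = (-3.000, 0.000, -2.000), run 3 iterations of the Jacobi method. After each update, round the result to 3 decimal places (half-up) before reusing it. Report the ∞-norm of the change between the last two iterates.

1.682

Iteration 1:
  x = (9 - (-1)·0.000 - (3.2)·-2.000) / (5.2) = 2.962
  y = (-8 - (-3.1)·-3.000 - (-2.2)·-2.000) / (9.3) = -2.333
  z = (-11 - (4)·-3.000 - (0.5)·0.000) / (-6.5) = -0.154
Iteration 2:
  x = (9 - (-1)·-2.333 - (3.2)·-0.154) / (5.2) = 1.377
  y = (-8 - (-3.1)·2.962 - (-2.2)·-0.154) / (9.3) = 0.091
  z = (-11 - (4)·2.962 - (0.5)·-2.333) / (-6.5) = 3.336
Iteration 3:
  x = (9 - (-1)·0.091 - (3.2)·3.336) / (5.2) = -0.305
  y = (-8 - (-3.1)·1.377 - (-2.2)·3.336) / (9.3) = 0.388
  z = (-11 - (4)·1.377 - (0.5)·0.091) / (-6.5) = 2.547
Change: (-1.682, 0.297, -0.789) → max |·| = 1.682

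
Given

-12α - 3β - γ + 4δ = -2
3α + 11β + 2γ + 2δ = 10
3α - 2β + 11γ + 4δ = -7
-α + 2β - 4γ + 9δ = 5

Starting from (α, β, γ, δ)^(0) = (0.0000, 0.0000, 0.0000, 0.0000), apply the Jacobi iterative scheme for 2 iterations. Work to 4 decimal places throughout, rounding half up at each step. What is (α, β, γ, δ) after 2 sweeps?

(0.1776, 0.8783, -0.7186, 0.0892)

Iteration 1:
  α = (-2 - (-3)·0.0000 - (-1)·0.0000 - (4)·0.0000) / (-12) = 0.1667
  β = (10 - (3)·0.0000 - (2)·0.0000 - (2)·0.0000) / (11) = 0.9091
  γ = (-7 - (3)·0.0000 - (-2)·0.0000 - (4)·0.0000) / (11) = -0.6364
  δ = (5 - (-1)·0.0000 - (2)·0.0000 - (-4)·0.0000) / (9) = 0.5556
Iteration 2:
  α = (-2 - (-3)·0.9091 - (-1)·-0.6364 - (4)·0.5556) / (-12) = 0.1776
  β = (10 - (3)·0.1667 - (2)·-0.6364 - (2)·0.5556) / (11) = 0.8783
  γ = (-7 - (3)·0.1667 - (-2)·0.9091 - (4)·0.5556) / (11) = -0.7186
  δ = (5 - (-1)·0.1667 - (2)·0.9091 - (-4)·-0.6364) / (9) = 0.0892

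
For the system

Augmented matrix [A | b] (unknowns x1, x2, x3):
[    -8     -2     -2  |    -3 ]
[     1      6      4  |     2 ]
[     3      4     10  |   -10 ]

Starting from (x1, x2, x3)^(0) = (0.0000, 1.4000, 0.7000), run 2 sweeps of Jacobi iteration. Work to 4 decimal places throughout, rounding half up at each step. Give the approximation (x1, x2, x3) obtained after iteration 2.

Iteration 1:
  x1 = (-3 - (-2)·1.4000 - (-2)·0.7000) / (-8) = -0.1500
  x2 = (2 - (1)·0.0000 - (4)·0.7000) / (6) = -0.1333
  x3 = (-10 - (3)·0.0000 - (4)·1.4000) / (10) = -1.5600
Iteration 2:
  x1 = (-3 - (-2)·-0.1333 - (-2)·-1.5600) / (-8) = 0.7983
  x2 = (2 - (1)·-0.1500 - (4)·-1.5600) / (6) = 1.3983
  x3 = (-10 - (3)·-0.1500 - (4)·-0.1333) / (10) = -0.9017

(0.7983, 1.3983, -0.9017)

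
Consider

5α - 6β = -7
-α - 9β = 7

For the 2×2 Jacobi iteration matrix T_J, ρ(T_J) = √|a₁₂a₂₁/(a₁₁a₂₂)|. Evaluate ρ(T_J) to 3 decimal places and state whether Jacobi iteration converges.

0.365

a₁₂a₂₁/(a₁₁a₂₂) = (-6)·(-1) / ((5)·(-9)) = -0.133333
ρ = √|-0.133333| = √0.133333 = 0.365
ρ < 1, so Jacobi converges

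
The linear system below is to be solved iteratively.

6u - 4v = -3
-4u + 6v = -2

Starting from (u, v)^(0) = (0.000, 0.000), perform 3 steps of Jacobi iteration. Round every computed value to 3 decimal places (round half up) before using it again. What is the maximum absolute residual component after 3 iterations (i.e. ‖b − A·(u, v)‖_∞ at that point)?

0.890

Iteration 1:
  u = (-3 - (-4)·0.000) / (6) = -0.500
  v = (-2 - (-4)·0.000) / (6) = -0.333
Iteration 2:
  u = (-3 - (-4)·-0.333) / (6) = -0.722
  v = (-2 - (-4)·-0.500) / (6) = -0.667
Iteration 3:
  u = (-3 - (-4)·-0.667) / (6) = -0.945
  v = (-2 - (-4)·-0.722) / (6) = -0.815
Residual b − A·x = (-0.590, -0.890); ∞-norm = 0.890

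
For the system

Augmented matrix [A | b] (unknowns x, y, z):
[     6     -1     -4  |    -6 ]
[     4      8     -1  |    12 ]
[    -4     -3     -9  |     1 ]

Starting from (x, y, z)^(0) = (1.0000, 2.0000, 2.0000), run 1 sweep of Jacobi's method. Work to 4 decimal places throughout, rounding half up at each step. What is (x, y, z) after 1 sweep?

Iteration 1:
  x = (-6 - (-1)·2.0000 - (-4)·2.0000) / (6) = 0.6667
  y = (12 - (4)·1.0000 - (-1)·2.0000) / (8) = 1.2500
  z = (1 - (-4)·1.0000 - (-3)·2.0000) / (-9) = -1.2222

(0.6667, 1.2500, -1.2222)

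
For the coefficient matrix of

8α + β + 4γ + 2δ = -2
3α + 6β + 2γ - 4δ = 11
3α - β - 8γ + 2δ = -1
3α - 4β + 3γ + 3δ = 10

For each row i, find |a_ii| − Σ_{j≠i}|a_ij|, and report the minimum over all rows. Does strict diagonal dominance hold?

row 1: |8| − (1+4+2) = 1
row 2: |6| − (3+2+4) = -3
row 3: |-8| − (3+1+2) = 2
row 4: |3| − (3+4+3) = -7
minimum over rows = -7 → not strictly diagonally dominant

-7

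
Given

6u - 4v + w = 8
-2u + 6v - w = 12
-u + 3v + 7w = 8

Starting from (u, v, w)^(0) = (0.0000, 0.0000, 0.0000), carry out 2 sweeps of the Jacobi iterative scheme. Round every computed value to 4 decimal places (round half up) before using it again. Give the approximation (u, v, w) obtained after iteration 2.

(2.4762, 2.6349, 0.4762)

Iteration 1:
  u = (8 - (-4)·0.0000 - (1)·0.0000) / (6) = 1.3333
  v = (12 - (-2)·0.0000 - (-1)·0.0000) / (6) = 2.0000
  w = (8 - (-1)·0.0000 - (3)·0.0000) / (7) = 1.1429
Iteration 2:
  u = (8 - (-4)·2.0000 - (1)·1.1429) / (6) = 2.4762
  v = (12 - (-2)·1.3333 - (-1)·1.1429) / (6) = 2.6349
  w = (8 - (-1)·1.3333 - (3)·2.0000) / (7) = 0.4762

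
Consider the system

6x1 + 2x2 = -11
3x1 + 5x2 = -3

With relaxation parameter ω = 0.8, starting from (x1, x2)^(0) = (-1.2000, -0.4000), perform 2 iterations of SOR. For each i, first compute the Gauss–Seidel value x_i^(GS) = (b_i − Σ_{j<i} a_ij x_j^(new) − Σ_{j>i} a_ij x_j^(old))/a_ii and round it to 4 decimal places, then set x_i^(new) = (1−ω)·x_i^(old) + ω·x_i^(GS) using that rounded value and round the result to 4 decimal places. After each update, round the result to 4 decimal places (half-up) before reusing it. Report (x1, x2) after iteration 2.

(-1.8422, 0.4458)

Iteration 1:
  x1: GS value = (-11 - (2)·-0.4000) / (6) = -1.7000;  x1 ← (1−ω)·-1.2000 + ω·-1.7000 = -1.6000
  x2: GS value = (-3 - (3)·-1.6000) / (5) = 0.3600;  x2 ← (1−ω)·-0.4000 + ω·0.3600 = 0.2080
Iteration 2:
  x1: GS value = (-11 - (2)·0.2080) / (6) = -1.9027;  x1 ← (1−ω)·-1.6000 + ω·-1.9027 = -1.8422
  x2: GS value = (-3 - (3)·-1.8422) / (5) = 0.5053;  x2 ← (1−ω)·0.2080 + ω·0.5053 = 0.4458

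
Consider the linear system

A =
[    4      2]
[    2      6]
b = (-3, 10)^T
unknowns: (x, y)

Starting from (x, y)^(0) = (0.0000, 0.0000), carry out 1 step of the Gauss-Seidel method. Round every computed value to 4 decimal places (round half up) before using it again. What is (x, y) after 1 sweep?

(-0.7500, 1.9167)

Iteration 1:
  x = (-3 - (2)·0.0000) / (4) = -0.7500
  y = (10 - (2)·-0.7500) / (6) = 1.9167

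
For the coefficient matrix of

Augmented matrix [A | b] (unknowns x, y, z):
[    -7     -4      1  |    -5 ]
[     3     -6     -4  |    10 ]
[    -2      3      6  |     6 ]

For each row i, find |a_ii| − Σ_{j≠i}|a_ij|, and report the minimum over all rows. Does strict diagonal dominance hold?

row 1: |-7| − (4+1) = 2
row 2: |-6| − (3+4) = -1
row 3: |6| − (2+3) = 1
minimum over rows = -1 → not strictly diagonally dominant

-1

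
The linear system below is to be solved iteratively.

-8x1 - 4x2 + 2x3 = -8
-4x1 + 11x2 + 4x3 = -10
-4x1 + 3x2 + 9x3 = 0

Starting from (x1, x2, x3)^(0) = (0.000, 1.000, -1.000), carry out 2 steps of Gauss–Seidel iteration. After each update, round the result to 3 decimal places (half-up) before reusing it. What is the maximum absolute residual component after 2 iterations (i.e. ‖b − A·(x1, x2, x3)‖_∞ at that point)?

1.955

Iteration 1:
  x1 = (-8 - (-4)·1.000 - (2)·-1.000) / (-8) = 0.250
  x2 = (-10 - (-4)·0.250 - (4)·-1.000) / (11) = -0.455
  x3 = (0 - (-4)·0.250 - (3)·-0.455) / (9) = 0.263
Iteration 2:
  x1 = (-8 - (-4)·-0.455 - (2)·0.263) / (-8) = 1.293
  x2 = (-10 - (-4)·1.293 - (4)·0.263) / (11) = -0.535
  x3 = (0 - (-4)·1.293 - (3)·-0.535) / (9) = 0.753
Residual b − A·x = (-1.302, -1.955, 0.000); ∞-norm = 1.955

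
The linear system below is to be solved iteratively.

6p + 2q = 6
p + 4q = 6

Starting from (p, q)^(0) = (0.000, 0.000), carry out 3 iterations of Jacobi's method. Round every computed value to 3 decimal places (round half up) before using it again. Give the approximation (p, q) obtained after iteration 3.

(0.583, 1.375)

Iteration 1:
  p = (6 - (2)·0.000) / (6) = 1.000
  q = (6 - (1)·0.000) / (4) = 1.500
Iteration 2:
  p = (6 - (2)·1.500) / (6) = 0.500
  q = (6 - (1)·1.000) / (4) = 1.250
Iteration 3:
  p = (6 - (2)·1.250) / (6) = 0.583
  q = (6 - (1)·0.500) / (4) = 1.375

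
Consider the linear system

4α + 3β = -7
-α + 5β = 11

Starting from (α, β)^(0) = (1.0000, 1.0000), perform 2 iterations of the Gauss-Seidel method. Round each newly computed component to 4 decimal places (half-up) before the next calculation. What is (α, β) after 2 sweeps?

Iteration 1:
  α = (-7 - (3)·1.0000) / (4) = -2.5000
  β = (11 - (-1)·-2.5000) / (5) = 1.7000
Iteration 2:
  α = (-7 - (3)·1.7000) / (4) = -3.0250
  β = (11 - (-1)·-3.0250) / (5) = 1.5950

(-3.0250, 1.5950)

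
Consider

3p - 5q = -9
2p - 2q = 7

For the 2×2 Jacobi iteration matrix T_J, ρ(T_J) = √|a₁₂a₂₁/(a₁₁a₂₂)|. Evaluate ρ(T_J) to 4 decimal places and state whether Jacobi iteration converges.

1.2910

a₁₂a₂₁/(a₁₁a₂₂) = (-5)·(2) / ((3)·(-2)) = 1.666667
ρ = √|1.666667| = √1.666667 = 1.2910
ρ > 1, so Jacobi diverges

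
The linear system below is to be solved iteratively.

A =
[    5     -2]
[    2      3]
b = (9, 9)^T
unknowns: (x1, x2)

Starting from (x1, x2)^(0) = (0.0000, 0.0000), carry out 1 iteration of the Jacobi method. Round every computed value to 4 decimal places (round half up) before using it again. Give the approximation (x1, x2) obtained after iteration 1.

(1.8000, 3.0000)

Iteration 1:
  x1 = (9 - (-2)·0.0000) / (5) = 1.8000
  x2 = (9 - (2)·0.0000) / (3) = 3.0000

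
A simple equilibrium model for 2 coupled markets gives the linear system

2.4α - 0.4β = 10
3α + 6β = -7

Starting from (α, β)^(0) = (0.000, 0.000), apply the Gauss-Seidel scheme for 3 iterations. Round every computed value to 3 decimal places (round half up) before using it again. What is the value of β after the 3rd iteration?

-3.002

Iteration 1:
  α = (10 - (-0.4)·0.000) / (2.4) = 4.167
  β = (-7 - (3)·4.167) / (6) = -3.250
Iteration 2:
  α = (10 - (-0.4)·-3.250) / (2.4) = 3.625
  β = (-7 - (3)·3.625) / (6) = -2.979
Iteration 3:
  α = (10 - (-0.4)·-2.979) / (2.4) = 3.670
  β = (-7 - (3)·3.670) / (6) = -3.002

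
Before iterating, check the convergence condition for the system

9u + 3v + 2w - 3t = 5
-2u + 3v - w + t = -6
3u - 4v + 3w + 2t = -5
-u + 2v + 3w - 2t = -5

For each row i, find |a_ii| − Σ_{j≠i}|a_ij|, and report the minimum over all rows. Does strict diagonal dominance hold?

-6

row 1: |9| − (3+2+3) = 1
row 2: |3| − (2+1+1) = -1
row 3: |3| − (3+4+2) = -6
row 4: |-2| − (1+2+3) = -4
minimum over rows = -6 → not strictly diagonally dominant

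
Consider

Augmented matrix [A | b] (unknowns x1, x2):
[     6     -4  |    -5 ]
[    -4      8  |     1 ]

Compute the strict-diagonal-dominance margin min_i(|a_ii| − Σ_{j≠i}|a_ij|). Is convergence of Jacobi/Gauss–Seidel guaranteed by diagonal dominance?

row 1: |6| − (4) = 2
row 2: |8| − (4) = 4
minimum over rows = 2 → strictly diagonally dominant (convergence guaranteed)

2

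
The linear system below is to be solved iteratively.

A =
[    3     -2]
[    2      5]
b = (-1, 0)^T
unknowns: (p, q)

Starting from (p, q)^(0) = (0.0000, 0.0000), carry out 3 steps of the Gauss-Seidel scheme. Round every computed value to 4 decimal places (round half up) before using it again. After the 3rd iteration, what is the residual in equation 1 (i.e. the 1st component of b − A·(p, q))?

0.0187

Iteration 1:
  p = (-1 - (-2)·0.0000) / (3) = -0.3333
  q = (0 - (2)·-0.3333) / (5) = 0.1333
Iteration 2:
  p = (-1 - (-2)·0.1333) / (3) = -0.2445
  q = (0 - (2)·-0.2445) / (5) = 0.0978
Iteration 3:
  p = (-1 - (-2)·0.0978) / (3) = -0.2681
  q = (0 - (2)·-0.2681) / (5) = 0.1072
Residual b − A·x = (0.0187, 0.0002)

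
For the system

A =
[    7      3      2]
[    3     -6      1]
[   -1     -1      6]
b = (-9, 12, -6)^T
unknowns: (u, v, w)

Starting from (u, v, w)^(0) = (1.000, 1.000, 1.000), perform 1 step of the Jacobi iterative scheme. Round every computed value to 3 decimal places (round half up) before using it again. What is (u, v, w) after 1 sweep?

(-2.000, -1.333, -0.667)

Iteration 1:
  u = (-9 - (3)·1.000 - (2)·1.000) / (7) = -2.000
  v = (12 - (3)·1.000 - (1)·1.000) / (-6) = -1.333
  w = (-6 - (-1)·1.000 - (-1)·1.000) / (6) = -0.667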